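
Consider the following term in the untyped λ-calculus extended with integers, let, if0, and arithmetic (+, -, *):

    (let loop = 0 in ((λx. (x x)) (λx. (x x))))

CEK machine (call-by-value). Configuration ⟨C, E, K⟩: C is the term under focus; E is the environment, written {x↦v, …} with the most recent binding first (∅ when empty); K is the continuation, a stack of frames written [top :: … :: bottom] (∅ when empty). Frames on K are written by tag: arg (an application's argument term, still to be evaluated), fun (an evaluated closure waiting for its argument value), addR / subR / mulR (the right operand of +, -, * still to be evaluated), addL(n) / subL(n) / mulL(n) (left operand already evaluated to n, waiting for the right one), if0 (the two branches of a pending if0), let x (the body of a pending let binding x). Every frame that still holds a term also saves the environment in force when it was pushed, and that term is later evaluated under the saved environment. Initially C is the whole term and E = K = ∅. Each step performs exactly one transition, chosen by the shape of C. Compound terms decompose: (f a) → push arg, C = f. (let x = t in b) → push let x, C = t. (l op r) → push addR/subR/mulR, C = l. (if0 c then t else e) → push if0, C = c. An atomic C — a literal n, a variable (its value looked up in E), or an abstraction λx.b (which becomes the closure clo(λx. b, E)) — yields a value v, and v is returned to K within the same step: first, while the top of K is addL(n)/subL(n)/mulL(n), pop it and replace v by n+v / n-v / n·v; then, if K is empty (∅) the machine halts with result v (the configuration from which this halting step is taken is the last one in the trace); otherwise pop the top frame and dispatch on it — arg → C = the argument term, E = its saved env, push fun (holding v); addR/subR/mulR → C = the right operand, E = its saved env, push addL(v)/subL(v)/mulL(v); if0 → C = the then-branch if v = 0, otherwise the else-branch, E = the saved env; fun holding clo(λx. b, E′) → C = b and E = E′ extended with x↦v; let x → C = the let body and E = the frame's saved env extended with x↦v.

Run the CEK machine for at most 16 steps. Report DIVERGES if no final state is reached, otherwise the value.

0. ⟨C=(let loop = 0 in ((λx. (x x)) (λx. (x x)))); E=∅; K=∅⟩
1. ⟨C=0; E=∅; K=[let loop]⟩
2. ⟨C=((λx. (x x)) (λx. (x x))); E={loop↦0}; K=∅⟩
3. ⟨C=(λx. (x x)); E={loop↦0}; K=[arg]⟩
4. ⟨C=(λx. (x x)); E={loop↦0}; K=[fun]⟩
5. ⟨C=(x x); E={x↦clo(λx. (x x), {loop↦0}), loop↦0}; K=∅⟩
6. ⟨C=x; E={x↦clo(λx. (x x), {loop↦0}), loop↦0}; K=[arg]⟩
7. ⟨C=x; E={x↦clo(λx. (x x), {loop↦0}), loop↦0}; K=[fun]⟩
… configuration repeats with period 3 (steps 5–7 recur indefinitely) …

Answer: DIVERGES (no final state within 16 steps)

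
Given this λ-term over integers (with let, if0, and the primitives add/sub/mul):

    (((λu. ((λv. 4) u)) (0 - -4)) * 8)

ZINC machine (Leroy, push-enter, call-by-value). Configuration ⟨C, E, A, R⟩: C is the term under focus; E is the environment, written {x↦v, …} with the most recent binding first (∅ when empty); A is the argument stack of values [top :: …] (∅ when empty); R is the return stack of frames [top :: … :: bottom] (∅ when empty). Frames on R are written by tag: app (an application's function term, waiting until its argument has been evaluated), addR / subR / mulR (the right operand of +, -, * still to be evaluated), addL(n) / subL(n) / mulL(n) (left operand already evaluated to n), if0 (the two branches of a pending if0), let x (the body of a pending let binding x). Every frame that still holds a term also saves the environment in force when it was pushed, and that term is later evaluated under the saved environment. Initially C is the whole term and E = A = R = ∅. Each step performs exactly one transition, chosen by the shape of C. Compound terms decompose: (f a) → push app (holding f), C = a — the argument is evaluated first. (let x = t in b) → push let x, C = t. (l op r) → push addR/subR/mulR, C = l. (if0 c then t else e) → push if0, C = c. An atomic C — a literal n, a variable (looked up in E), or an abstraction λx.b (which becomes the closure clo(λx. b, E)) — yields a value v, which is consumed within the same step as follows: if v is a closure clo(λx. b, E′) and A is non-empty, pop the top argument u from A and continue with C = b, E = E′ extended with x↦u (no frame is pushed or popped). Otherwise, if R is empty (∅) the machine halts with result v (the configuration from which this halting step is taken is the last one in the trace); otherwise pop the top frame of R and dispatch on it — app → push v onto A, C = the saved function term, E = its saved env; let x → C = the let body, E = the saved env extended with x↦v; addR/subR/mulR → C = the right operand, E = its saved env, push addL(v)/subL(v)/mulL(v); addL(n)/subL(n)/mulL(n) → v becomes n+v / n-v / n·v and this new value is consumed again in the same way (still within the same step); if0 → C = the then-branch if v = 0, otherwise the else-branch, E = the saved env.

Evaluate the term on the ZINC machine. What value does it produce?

step 0: [C=(((λu. ((λv. 4) u)) (0 - -4)) * 8) | E=∅ | A=∅ | R=∅]
step 1: [C=((λu. ((λv. 4) u)) (0 - -4)) | E=∅ | A=∅ | R=[mulR]]
step 2: [C=(0 - -4) | E=∅ | A=∅ | R=[app :: mulR]]
step 3: [C=0 | E=∅ | A=∅ | R=[subR :: app :: mulR]]
step 4: [C=-4 | E=∅ | A=∅ | R=[subL(0) :: app :: mulR]]
step 5: [C=(λu. ((λv. 4) u)) | E=∅ | A=[4] | R=[mulR]]
step 6: [C=((λv. 4) u) | E={u↦4} | A=∅ | R=[mulR]]
step 7: [C=u | E={u↦4} | A=∅ | R=[app :: mulR]]
step 8: [C=(λv. 4) | E={u↦4} | A=[4] | R=[mulR]]
step 9: [C=4 | E={v↦4, u↦4} | A=∅ | R=[mulR]]
step 10: [C=8 | E=∅ | A=∅ | R=[mulL(4)]]
→ final value 32

Answer: 32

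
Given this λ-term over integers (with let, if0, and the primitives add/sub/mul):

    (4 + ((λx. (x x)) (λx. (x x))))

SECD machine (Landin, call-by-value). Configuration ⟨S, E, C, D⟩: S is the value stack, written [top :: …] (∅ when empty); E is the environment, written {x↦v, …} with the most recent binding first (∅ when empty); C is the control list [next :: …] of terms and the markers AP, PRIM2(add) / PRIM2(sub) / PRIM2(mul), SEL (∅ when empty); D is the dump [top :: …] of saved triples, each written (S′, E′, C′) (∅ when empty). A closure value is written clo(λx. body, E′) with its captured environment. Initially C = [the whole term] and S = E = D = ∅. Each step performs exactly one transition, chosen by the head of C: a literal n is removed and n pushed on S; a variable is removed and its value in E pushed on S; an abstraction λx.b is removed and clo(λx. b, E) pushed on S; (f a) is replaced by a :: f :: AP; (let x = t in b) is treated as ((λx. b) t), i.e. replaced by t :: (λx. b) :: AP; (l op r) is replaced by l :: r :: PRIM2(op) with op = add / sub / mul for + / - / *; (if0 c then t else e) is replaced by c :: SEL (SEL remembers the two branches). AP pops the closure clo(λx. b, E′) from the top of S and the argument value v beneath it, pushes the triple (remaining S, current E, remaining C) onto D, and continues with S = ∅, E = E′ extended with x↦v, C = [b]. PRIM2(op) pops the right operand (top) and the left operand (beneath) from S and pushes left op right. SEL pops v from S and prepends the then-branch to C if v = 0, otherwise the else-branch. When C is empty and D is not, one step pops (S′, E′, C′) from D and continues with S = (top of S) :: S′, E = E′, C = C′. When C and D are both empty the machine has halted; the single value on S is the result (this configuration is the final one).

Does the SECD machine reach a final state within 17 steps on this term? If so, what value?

Answer: DIVERGES (no final state within 17 steps)

Machine steps:
[0] ⟨S=∅; E=∅; C=[(4 + ((λx. (x x)) (λx. (x x))))]; D=∅⟩
[1] ⟨S=∅; E=∅; C=[4 :: ((λx. (x x)) (λx. (x x))) :: PRIM2(add)]; D=∅⟩
[2] ⟨S=[4]; E=∅; C=[((λx. (x x)) (λx. (x x))) :: PRIM2(add)]; D=∅⟩
[3] ⟨S=[4]; E=∅; C=[(λx. (x x)) :: (λx. (x x)) :: AP :: PRIM2(add)]; D=∅⟩
[4] ⟨S=[clo(λx. (x x), ∅) :: 4]; E=∅; C=[(λx. (x x)) :: AP :: PRIM2(add)]; D=∅⟩
[5] ⟨S=[clo(λx. (x x), ∅) :: clo(λx. (x x), ∅) :: 4]; E=∅; C=[AP :: PRIM2(add)]; D=∅⟩
[6] ⟨S=∅; E={x↦clo(λx. (x x), ∅)}; C=[(x x)]; D=[([4], ∅, [PRIM2(add)])]⟩
[7] ⟨S=∅; E={x↦clo(λx. (x x), ∅)}; C=[x :: x :: AP]; D=[([4], ∅, [PRIM2(add)])]⟩
[8] ⟨S=[clo(λx. (x x), ∅)]; E={x↦clo(λx. (x x), ∅)}; C=[x :: AP]; D=[([4], ∅, [PRIM2(add)])]⟩
[9] ⟨S=[clo(λx. (x x), ∅) :: clo(λx. (x x), ∅)]; E={x↦clo(λx. (x x), ∅)}; C=[AP]; D=[([4], ∅, [PRIM2(add)])]⟩
[10] ⟨S=∅; E={x↦clo(λx. (x x), ∅)}; C=[(x x)]; D=[(∅, {x↦clo(λx. (x x), ∅)}, ∅) :: ([4], ∅, [PRIM2(add)])]⟩
[11] ⟨S=∅; E={x↦clo(λx. (x x), ∅)}; C=[x :: x :: AP]; D=[(∅, {x↦clo(λx. (x x), ∅)}, ∅) :: ([4], ∅, [PRIM2(add)])]⟩
[12] ⟨S=[clo(λx. (x x), ∅)]; E={x↦clo(λx. (x x), ∅)}; C=[x :: AP]; D=[(∅, {x↦clo(λx. (x x), ∅)}, ∅) :: ([4], ∅, [PRIM2(add)])]⟩
[13] ⟨S=[clo(λx. (x x), ∅) :: clo(λx. (x x), ∅)]; E={x↦clo(λx. (x x), ∅)}; C=[AP]; D=[(∅, {x↦clo(λx. (x x), ∅)}, ∅) :: ([4], ∅, [PRIM2(add)])]⟩
[14] ⟨S=∅; E={x↦clo(λx. (x x), ∅)}; C=[(x x)]; D=[(∅, {x↦clo(λx. (x x), ∅)}, ∅) :: (∅, {x↦clo(λx. (x x), ∅)}, ∅) :: ([4], ∅, [PRIM2(add)])]⟩
[15] ⟨S=∅; E={x↦clo(λx. (x x), ∅)}; C=[x :: x :: AP]; D=[(∅, {x↦clo(λx. (x x), ∅)}, ∅) :: (∅, {x↦clo(λx. (x x), ∅)}, ∅) :: ([4], ∅, [PRIM2(add)])]⟩
[16] ⟨S=[clo(λx. (x x), ∅)]; E={x↦clo(λx. (x x), ∅)}; C=[x :: AP]; D=[(∅, {x↦clo(λx. (x x), ∅)}, ∅) :: (∅, {x↦clo(λx. (x x), ∅)}, ∅) :: ([4], ∅, [PRIM2(add)])]⟩
[17] ⟨S=[clo(λx. (x x), ∅) :: clo(λx. (x x), ∅)]; E={x↦clo(λx. (x x), ∅)}; C=[AP]; D=[(∅, {x↦clo(λx. (x x), ∅)}, ∅) :: (∅, {x↦clo(λx. (x x), ∅)}, ∅) :: ([4], ∅, [PRIM2(add)])]⟩
→ 17 transitions taken and the configuration is still not final: no result within 17 steps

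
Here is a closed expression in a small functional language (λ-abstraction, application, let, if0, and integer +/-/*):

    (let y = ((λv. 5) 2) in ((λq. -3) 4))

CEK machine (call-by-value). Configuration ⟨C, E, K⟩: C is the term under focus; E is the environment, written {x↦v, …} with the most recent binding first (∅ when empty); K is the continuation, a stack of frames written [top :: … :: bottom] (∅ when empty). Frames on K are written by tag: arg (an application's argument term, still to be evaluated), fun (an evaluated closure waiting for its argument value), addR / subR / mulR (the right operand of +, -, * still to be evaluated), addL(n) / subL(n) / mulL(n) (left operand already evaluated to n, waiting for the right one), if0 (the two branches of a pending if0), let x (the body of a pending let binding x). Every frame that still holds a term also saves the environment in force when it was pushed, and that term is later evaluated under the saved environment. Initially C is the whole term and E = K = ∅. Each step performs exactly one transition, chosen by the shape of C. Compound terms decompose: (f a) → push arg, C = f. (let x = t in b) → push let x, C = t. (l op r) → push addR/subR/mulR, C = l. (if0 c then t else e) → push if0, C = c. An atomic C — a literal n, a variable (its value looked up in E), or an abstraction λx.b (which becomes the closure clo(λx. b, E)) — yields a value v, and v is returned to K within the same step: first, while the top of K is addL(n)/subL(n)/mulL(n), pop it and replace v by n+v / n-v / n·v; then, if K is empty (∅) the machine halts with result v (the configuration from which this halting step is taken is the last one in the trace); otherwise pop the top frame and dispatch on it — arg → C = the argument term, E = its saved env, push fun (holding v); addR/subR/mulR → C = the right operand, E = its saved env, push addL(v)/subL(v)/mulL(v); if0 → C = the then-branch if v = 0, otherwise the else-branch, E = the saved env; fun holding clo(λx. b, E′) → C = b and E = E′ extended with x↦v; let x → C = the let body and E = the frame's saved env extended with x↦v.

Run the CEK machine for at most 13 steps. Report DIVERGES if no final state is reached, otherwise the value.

Answer: -3

Machine steps:
0. [C=(let y = ((λv. 5) 2) in ((λq. -3) 4)) | E=∅ | K=∅]
1. [C=((λv. 5) 2) | E=∅ | K=[let y]]
2. [C=(λv. 5) | E=∅ | K=[arg :: let y]]
3. [C=2 | E=∅ | K=[fun :: let y]]
4. [C=5 | E={v↦2} | K=[let y]]
5. [C=((λq. -3) 4) | E={y↦5} | K=∅]
6. [C=(λq. -3) | E={y↦5} | K=[arg]]
7. [C=4 | E={y↦5} | K=[fun]]
8. [C=-3 | E={q↦4, y↦5} | K=∅]
→ final value -3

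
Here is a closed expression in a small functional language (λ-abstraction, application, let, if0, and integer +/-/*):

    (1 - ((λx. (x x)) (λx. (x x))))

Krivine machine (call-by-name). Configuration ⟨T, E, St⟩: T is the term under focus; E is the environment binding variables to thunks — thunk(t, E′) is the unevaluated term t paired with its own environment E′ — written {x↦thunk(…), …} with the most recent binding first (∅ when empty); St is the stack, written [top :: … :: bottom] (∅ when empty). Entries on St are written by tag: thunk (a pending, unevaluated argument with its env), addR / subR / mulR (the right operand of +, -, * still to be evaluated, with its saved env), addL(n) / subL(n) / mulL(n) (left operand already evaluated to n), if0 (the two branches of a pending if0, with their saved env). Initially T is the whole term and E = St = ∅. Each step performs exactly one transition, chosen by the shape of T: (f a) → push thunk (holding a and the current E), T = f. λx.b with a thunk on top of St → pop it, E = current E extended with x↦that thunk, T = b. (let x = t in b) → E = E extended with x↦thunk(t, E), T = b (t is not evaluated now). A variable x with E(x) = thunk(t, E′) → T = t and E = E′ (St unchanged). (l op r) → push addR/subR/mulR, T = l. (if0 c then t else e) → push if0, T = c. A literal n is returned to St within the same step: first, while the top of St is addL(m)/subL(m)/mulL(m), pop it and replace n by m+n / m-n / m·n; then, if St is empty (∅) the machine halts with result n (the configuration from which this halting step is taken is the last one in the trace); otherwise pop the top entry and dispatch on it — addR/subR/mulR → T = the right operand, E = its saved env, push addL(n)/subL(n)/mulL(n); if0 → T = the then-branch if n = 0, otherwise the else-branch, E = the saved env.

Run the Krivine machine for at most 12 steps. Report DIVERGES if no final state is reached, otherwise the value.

step 0: [T=(1 - ((λx. (x x)) (λx. (x x)))) | E=∅ | St=∅]
step 1: [T=1 | E=∅ | St=[subR]]
step 2: [T=((λx. (x x)) (λx. (x x))) | E=∅ | St=[subL(1)]]
step 3: [T=(λx. (x x)) | E=∅ | St=[thunk :: subL(1)]]
step 4: [T=(x x) | E={x↦thunk((λx. (x x)), ∅)} | St=[subL(1)]]
step 5: [T=x | E={x↦thunk((λx. (x x)), ∅)} | St=[thunk :: subL(1)]]
step 6: [T=(λx. (x x)) | E=∅ | St=[thunk :: subL(1)]]
step 7: [T=(x x) | E={x↦thunk(x, {x↦thunk((λx. (x x)), ∅)})} | St=[subL(1)]]
step 8: [T=x | E={x↦thunk(x, {x↦thunk((λx. (x x)), ∅)})} | St=[thunk :: subL(1)]]
step 9: [T=x | E={x↦thunk((λx. (x x)), ∅)} | St=[thunk :: subL(1)]]
step 10: [T=(λx. (x x)) | E=∅ | St=[thunk :: subL(1)]]
step 11: [T=(x x) | E={x↦thunk(x, {x↦thunk(x, {x↦thunk((λx. (x x)), ∅)})})} | St=[subL(1)]]
step 12: [T=x | E={x↦thunk(x, {x↦thunk(x, {x↦thunk((λx. (x x)), ∅)})})} | St=[thunk :: subL(1)]]
→ 12 transitions taken and the configuration is still not final: no result within 12 steps

Answer: DIVERGES (no final state within 12 steps)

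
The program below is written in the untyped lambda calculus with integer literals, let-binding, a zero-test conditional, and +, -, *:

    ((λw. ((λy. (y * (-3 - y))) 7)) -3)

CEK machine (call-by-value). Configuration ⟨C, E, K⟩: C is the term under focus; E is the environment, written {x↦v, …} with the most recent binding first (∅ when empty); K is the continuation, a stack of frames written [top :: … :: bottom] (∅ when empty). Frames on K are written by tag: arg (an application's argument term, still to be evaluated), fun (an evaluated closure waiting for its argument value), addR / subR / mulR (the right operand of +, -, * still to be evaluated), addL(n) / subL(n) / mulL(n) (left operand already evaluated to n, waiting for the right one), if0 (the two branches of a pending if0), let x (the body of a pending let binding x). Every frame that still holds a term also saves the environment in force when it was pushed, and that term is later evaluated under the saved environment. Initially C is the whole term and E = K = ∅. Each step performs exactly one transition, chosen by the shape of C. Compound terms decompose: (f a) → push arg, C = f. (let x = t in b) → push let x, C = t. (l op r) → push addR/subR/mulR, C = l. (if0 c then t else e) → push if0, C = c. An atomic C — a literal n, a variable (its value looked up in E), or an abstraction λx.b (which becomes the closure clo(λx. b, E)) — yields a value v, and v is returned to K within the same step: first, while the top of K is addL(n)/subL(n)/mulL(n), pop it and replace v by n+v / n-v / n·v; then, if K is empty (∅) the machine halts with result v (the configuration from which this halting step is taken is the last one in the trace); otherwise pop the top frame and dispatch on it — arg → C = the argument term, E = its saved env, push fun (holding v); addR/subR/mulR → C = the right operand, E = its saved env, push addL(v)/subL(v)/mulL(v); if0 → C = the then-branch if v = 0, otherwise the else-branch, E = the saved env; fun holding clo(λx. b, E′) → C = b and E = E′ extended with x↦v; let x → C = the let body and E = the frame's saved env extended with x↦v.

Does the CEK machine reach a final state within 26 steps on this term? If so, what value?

Answer: -70

Machine steps:
0. [C=((λw. ((λy. (y * (-3 - y))) 7)) -3) | E=∅ | K=∅]
1. [C=(λw. ((λy. (y * (-3 - y))) 7)) | E=∅ | K=[arg]]
2. [C=-3 | E=∅ | K=[fun]]
3. [C=((λy. (y * (-3 - y))) 7) | E={w↦-3} | K=∅]
4. [C=(λy. (y * (-3 - y))) | E={w↦-3} | K=[arg]]
5. [C=7 | E={w↦-3} | K=[fun]]
6. [C=(y * (-3 - y)) | E={y↦7, w↦-3} | K=∅]
7. [C=y | E={y↦7, w↦-3} | K=[mulR]]
8. [C=(-3 - y) | E={y↦7, w↦-3} | K=[mulL(7)]]
9. [C=-3 | E={y↦7, w↦-3} | K=[subR :: mulL(7)]]
10. [C=y | E={y↦7, w↦-3} | K=[subL(-3) :: mulL(7)]]
→ final value -70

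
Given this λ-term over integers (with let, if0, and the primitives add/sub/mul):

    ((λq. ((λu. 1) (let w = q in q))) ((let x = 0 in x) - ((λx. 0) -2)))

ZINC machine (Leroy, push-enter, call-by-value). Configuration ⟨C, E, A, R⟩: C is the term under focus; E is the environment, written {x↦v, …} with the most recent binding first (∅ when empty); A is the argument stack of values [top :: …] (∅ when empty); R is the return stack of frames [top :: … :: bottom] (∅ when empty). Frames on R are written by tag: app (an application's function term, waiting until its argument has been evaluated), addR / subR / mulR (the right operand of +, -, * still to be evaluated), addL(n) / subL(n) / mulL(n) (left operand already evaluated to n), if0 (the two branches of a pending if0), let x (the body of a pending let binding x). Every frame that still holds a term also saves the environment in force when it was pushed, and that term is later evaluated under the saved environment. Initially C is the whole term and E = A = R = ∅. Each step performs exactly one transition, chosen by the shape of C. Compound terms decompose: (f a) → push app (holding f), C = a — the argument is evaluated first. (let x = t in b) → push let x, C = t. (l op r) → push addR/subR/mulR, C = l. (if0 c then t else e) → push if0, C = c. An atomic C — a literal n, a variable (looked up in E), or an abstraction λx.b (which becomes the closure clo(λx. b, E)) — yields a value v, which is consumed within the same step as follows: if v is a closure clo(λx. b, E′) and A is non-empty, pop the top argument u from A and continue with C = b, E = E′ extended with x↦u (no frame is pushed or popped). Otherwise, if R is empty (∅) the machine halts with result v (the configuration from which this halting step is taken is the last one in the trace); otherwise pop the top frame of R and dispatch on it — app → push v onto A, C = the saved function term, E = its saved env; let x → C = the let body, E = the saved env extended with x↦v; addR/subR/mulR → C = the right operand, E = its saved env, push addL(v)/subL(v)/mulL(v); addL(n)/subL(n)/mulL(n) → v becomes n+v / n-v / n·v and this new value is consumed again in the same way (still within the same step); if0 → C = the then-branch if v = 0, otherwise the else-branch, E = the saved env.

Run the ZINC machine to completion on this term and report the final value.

step 0: <C=((λq. ((λu. 1) (let w = q in q))) ((let x = 0 in x) - ((λx. 0) -2))), E=∅, A=∅, R=∅>
step 1: <C=((let x = 0 in x) - ((λx. 0) -2)), E=∅, A=∅, R=[app]>
step 2: <C=(let x = 0 in x), E=∅, A=∅, R=[subR :: app]>
step 3: <C=0, E=∅, A=∅, R=[let x :: subR :: app]>
step 4: <C=x, E={x↦0}, A=∅, R=[subR :: app]>
step 5: <C=((λx. 0) -2), E=∅, A=∅, R=[subL(0) :: app]>
step 6: <C=-2, E=∅, A=∅, R=[app :: subL(0) :: app]>
step 7: <C=(λx. 0), E=∅, A=[-2], R=[subL(0) :: app]>
step 8: <C=0, E={x↦-2}, A=∅, R=[subL(0) :: app]>
step 9: <C=(λq. ((λu. 1) (let w = q in q))), E=∅, A=[0], R=∅>
step 10: <C=((λu. 1) (let w = q in q)), E={q↦0}, A=∅, R=∅>
step 11: <C=(let w = q in q), E={q↦0}, A=∅, R=[app]>
step 12: <C=q, E={q↦0}, A=∅, R=[let w :: app]>
step 13: <C=q, E={w↦0, q↦0}, A=∅, R=[app]>
step 14: <C=(λu. 1), E={q↦0}, A=[0], R=∅>
step 15: <C=1, E={u↦0, q↦0}, A=∅, R=∅>
→ final value 1

Answer: 1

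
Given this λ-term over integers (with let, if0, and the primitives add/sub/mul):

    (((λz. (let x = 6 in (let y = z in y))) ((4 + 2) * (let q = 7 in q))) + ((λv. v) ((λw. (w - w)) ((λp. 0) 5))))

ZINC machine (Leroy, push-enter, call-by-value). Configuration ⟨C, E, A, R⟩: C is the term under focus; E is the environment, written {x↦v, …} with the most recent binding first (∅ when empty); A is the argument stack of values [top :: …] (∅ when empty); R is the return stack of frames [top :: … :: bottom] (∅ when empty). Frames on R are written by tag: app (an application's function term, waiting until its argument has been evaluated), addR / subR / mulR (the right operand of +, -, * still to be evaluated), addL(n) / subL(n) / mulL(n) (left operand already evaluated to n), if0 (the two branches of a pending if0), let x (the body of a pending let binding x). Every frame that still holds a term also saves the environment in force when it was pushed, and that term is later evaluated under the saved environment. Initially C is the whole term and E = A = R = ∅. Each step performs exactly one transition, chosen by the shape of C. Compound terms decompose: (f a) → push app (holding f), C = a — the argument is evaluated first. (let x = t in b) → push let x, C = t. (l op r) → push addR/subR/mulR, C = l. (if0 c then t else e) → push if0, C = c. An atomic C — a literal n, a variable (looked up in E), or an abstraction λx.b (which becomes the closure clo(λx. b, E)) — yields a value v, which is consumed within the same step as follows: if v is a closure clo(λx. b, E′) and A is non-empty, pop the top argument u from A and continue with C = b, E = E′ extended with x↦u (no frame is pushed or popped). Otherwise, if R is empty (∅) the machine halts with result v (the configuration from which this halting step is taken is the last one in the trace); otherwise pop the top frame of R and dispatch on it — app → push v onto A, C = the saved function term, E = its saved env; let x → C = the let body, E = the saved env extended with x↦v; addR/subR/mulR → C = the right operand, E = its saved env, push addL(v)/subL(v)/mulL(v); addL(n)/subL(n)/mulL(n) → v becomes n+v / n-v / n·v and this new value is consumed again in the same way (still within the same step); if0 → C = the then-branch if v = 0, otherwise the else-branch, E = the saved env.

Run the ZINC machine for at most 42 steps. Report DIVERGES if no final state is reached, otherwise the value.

Answer: 42

Derivation:
step 0: [C=(((λz. (let x = 6 in (let y = z in y))) ((4 + 2) * (let q = 7 in q))) + ((λv. v) ((λw. (w - w)) ((λp. 0) 5)))) | E=∅ | A=∅ | R=∅]
step 1: [C=((λz. (let x = 6 in (let y = z in y))) ((4 + 2) * (let q = 7 in q))) | E=∅ | A=∅ | R=[addR]]
step 2: [C=((4 + 2) * (let q = 7 in q)) | E=∅ | A=∅ | R=[app :: addR]]
step 3: [C=(4 + 2) | E=∅ | A=∅ | R=[mulR :: app :: addR]]
step 4: [C=4 | E=∅ | A=∅ | R=[addR :: mulR :: app :: addR]]
step 5: [C=2 | E=∅ | A=∅ | R=[addL(4) :: mulR :: app :: addR]]
step 6: [C=(let q = 7 in q) | E=∅ | A=∅ | R=[mulL(6) :: app :: addR]]
step 7: [C=7 | E=∅ | A=∅ | R=[let q :: mulL(6) :: app :: addR]]
step 8: [C=q | E={q↦7} | A=∅ | R=[mulL(6) :: app :: addR]]
step 9: [C=(λz. (let x = 6 in (let y = z in y))) | E=∅ | A=[42] | R=[addR]]
step 10: [C=(let x = 6 in (let y = z in y)) | E={z↦42} | A=∅ | R=[addR]]
step 11: [C=6 | E={z↦42} | A=∅ | R=[let x :: addR]]
step 12: [C=(let y = z in y) | E={x↦6, z↦42} | A=∅ | R=[addR]]
step 13: [C=z | E={x↦6, z↦42} | A=∅ | R=[let y :: addR]]
step 14: [C=y | E={y↦42, x↦6, z↦42} | A=∅ | R=[addR]]
step 15: [C=((λv. v) ((λw. (w - w)) ((λp. 0) 5))) | E=∅ | A=∅ | R=[addL(42)]]
step 16: [C=((λw. (w - w)) ((λp. 0) 5)) | E=∅ | A=∅ | R=[app :: addL(42)]]
step 17: [C=((λp. 0) 5) | E=∅ | A=∅ | R=[app :: app :: addL(42)]]
step 18: [C=5 | E=∅ | A=∅ | R=[app :: app :: app :: addL(42)]]
step 19: [C=(λp. 0) | E=∅ | A=[5] | R=[app :: app :: addL(42)]]
step 20: [C=0 | E={p↦5} | A=∅ | R=[app :: app :: addL(42)]]
step 21: [C=(λw. (w - w)) | E=∅ | A=[0] | R=[app :: addL(42)]]
step 22: [C=(w - w) | E={w↦0} | A=∅ | R=[app :: addL(42)]]
step 23: [C=w | E={w↦0} | A=∅ | R=[subR :: app :: addL(42)]]
step 24: [C=w | E={w↦0} | A=∅ | R=[subL(0) :: app :: addL(42)]]
step 25: [C=(λv. v) | E=∅ | A=[0] | R=[addL(42)]]
step 26: [C=v | E={v↦0} | A=∅ | R=[addL(42)]]
→ final value 42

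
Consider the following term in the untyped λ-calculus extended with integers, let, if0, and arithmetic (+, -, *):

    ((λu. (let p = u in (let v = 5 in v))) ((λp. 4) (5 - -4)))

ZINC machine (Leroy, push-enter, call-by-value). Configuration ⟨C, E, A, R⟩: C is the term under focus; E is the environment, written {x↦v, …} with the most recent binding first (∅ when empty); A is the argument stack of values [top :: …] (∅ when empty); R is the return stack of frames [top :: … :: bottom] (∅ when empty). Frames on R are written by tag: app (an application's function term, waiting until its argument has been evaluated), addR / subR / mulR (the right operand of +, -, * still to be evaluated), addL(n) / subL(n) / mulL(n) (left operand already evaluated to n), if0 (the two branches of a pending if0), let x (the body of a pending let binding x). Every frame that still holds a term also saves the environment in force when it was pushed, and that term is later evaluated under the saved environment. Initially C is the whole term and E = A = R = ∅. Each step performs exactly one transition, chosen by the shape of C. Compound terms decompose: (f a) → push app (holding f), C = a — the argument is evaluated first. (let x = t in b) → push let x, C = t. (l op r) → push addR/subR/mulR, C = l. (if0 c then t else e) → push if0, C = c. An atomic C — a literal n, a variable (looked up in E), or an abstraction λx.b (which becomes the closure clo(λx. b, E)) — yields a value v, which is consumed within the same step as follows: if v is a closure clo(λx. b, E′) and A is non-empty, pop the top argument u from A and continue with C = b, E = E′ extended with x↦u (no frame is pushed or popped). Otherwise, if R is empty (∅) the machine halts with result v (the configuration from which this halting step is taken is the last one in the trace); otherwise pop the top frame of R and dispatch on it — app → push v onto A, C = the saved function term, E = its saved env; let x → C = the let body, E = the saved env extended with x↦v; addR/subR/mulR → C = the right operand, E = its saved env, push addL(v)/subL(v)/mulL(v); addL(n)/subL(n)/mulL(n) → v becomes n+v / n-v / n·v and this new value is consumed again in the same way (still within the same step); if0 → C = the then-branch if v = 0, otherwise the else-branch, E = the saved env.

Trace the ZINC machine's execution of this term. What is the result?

t=0: ⟨C=((λu. (let p = u in (let v = 5 in v))) ((λp. 4) (5 - -4))); E=∅; A=∅; R=∅⟩
t=1: ⟨C=((λp. 4) (5 - -4)); E=∅; A=∅; R=[app]⟩
t=2: ⟨C=(5 - -4); E=∅; A=∅; R=[app :: app]⟩
t=3: ⟨C=5; E=∅; A=∅; R=[subR :: app :: app]⟩
t=4: ⟨C=-4; E=∅; A=∅; R=[subL(5) :: app :: app]⟩
t=5: ⟨C=(λp. 4); E=∅; A=[9]; R=[app]⟩
t=6: ⟨C=4; E={p↦9}; A=∅; R=[app]⟩
t=7: ⟨C=(λu. (let p = u in (let v = 5 in v))); E=∅; A=[4]; R=∅⟩
t=8: ⟨C=(let p = u in (let v = 5 in v)); E={u↦4}; A=∅; R=∅⟩
t=9: ⟨C=u; E={u↦4}; A=∅; R=[let p]⟩
t=10: ⟨C=(let v = 5 in v); E={p↦4, u↦4}; A=∅; R=∅⟩
t=11: ⟨C=5; E={p↦4, u↦4}; A=∅; R=[let v]⟩
t=12: ⟨C=v; E={v↦5, p↦4, u↦4}; A=∅; R=∅⟩
→ final value 5

Answer: 5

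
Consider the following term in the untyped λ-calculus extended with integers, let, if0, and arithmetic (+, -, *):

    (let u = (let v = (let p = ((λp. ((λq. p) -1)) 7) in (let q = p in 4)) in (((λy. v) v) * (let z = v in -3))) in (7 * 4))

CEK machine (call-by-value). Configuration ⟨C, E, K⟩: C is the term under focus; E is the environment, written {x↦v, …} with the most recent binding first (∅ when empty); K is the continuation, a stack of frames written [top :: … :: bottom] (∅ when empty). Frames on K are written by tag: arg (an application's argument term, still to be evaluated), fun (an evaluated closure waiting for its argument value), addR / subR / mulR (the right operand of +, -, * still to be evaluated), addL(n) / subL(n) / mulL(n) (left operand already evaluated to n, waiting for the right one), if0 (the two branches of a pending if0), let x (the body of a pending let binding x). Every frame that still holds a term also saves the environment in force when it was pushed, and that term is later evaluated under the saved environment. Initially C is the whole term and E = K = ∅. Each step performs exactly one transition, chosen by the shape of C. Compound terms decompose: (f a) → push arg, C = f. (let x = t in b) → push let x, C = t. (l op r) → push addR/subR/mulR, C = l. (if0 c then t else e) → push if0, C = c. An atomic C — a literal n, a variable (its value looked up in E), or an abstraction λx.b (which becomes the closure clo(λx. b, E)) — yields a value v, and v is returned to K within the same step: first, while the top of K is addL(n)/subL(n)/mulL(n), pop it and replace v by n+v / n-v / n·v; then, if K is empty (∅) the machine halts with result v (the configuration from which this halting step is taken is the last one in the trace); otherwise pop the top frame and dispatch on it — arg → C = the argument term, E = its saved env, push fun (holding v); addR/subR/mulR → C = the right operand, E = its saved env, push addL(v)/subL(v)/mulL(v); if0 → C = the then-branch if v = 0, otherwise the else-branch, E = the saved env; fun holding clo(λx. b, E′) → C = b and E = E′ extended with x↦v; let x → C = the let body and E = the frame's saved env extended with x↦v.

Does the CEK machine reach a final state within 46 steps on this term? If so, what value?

step 0: <C=(let u = (let v = (let p = ((λp. ((λq. p) -1)) 7) in (let q = p in 4)) in (((λy. v) v) * (let z = v in -3))) in (7 * 4)), E=∅, K=∅>
step 1: <C=(let v = (let p = ((λp. ((λq. p) -1)) 7) in (let q = p in 4)) in (((λy. v) v) * (let z = v in -3))), E=∅, K=[let u]>
step 2: <C=(let p = ((λp. ((λq. p) -1)) 7) in (let q = p in 4)), E=∅, K=[let v :: let u]>
step 3: <C=((λp. ((λq. p) -1)) 7), E=∅, K=[let p :: let v :: let u]>
step 4: <C=(λp. ((λq. p) -1)), E=∅, K=[arg :: let p :: let v :: let u]>
step 5: <C=7, E=∅, K=[fun :: let p :: let v :: let u]>
step 6: <C=((λq. p) -1), E={p↦7}, K=[let p :: let v :: let u]>
step 7: <C=(λq. p), E={p↦7}, K=[arg :: let p :: let v :: let u]>
step 8: <C=-1, E={p↦7}, K=[fun :: let p :: let v :: let u]>
step 9: <C=p, E={q↦-1, p↦7}, K=[let p :: let v :: let u]>
step 10: <C=(let q = p in 4), E={p↦7}, K=[let v :: let u]>
step 11: <C=p, E={p↦7}, K=[let q :: let v :: let u]>
step 12: <C=4, E={q↦7, p↦7}, K=[let v :: let u]>
step 13: <C=(((λy. v) v) * (let z = v in -3)), E={v↦4}, K=[let u]>
step 14: <C=((λy. v) v), E={v↦4}, K=[mulR :: let u]>
step 15: <C=(λy. v), E={v↦4}, K=[arg :: mulR :: let u]>
step 16: <C=v, E={v↦4}, K=[fun :: mulR :: let u]>
step 17: <C=v, E={y↦4, v↦4}, K=[mulR :: let u]>
step 18: <C=(let z = v in -3), E={v↦4}, K=[mulL(4) :: let u]>
step 19: <C=v, E={v↦4}, K=[let z :: mulL(4) :: let u]>
step 20: <C=-3, E={z↦4, v↦4}, K=[mulL(4) :: let u]>
step 21: <C=(7 * 4), E={u↦-12}, K=∅>
step 22: <C=7, E={u↦-12}, K=[mulR]>
step 23: <C=4, E={u↦-12}, K=[mulL(7)]>
→ final value 28

Answer: 28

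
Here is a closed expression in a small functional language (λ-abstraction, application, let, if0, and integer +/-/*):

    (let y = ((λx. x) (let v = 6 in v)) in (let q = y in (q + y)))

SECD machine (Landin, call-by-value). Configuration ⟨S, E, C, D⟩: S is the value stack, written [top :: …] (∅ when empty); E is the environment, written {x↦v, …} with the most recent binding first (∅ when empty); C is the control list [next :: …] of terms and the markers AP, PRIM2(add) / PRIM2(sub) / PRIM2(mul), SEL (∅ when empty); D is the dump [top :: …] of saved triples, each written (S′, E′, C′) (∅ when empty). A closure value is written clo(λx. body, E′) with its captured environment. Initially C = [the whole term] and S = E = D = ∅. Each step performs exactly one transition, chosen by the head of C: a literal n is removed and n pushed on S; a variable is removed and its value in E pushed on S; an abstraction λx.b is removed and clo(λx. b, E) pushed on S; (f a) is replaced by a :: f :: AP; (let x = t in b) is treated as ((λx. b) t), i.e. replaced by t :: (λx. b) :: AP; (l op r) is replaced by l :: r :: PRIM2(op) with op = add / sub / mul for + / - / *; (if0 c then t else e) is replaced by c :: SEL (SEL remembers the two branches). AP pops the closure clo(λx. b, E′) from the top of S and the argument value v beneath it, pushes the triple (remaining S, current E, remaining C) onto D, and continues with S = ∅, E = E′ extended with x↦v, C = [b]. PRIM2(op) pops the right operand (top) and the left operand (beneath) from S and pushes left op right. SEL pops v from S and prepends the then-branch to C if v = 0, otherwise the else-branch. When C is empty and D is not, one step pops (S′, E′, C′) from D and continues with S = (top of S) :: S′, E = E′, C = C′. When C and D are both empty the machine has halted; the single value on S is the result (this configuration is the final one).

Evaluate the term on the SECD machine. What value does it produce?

[0] <S=∅, E=∅, C=[(let y = ((λx. x) (let v = 6 in v)) in (let q = y in (q + y)))], D=∅>
[1] <S=∅, E=∅, C=[((λx. x) (let v = 6 in v)) :: (λy. (let q = y in (q + y))) :: AP], D=∅>
[2] <S=∅, E=∅, C=[(let v = 6 in v) :: (λx. x) :: AP :: (λy. (let q = y in (q + y))) :: AP], D=∅>
[3] <S=∅, E=∅, C=[6 :: (λv. v) :: AP :: (λx. x) :: AP :: (λy. (let q = y in (q + y))) :: AP], D=∅>
[4] <S=[6], E=∅, C=[(λv. v) :: AP :: (λx. x) :: AP :: (λy. (let q = y in (q + y))) :: AP], D=∅>
[5] <S=[clo(λv. v, ∅) :: 6], E=∅, C=[AP :: (λx. x) :: AP :: (λy. (let q = y in (q + y))) :: AP], D=∅>
[6] <S=∅, E={v↦6}, C=[v], D=[(∅, ∅, [(λx. x) :: AP :: (λy. (let q = y in (q + y))) :: AP])]>
[7] <S=[6], E={v↦6}, C=∅, D=[(∅, ∅, [(λx. x) :: AP :: (λy. (let q = y in (q + y))) :: AP])]>
[8] <S=[6], E=∅, C=[(λx. x) :: AP :: (λy. (let q = y in (q + y))) :: AP], D=∅>
[9] <S=[clo(λx. x, ∅) :: 6], E=∅, C=[AP :: (λy. (let q = y in (q + y))) :: AP], D=∅>
[10] <S=∅, E={x↦6}, C=[x], D=[(∅, ∅, [(λy. (let q = y in (q + y))) :: AP])]>
[11] <S=[6], E={x↦6}, C=∅, D=[(∅, ∅, [(λy. (let q = y in (q + y))) :: AP])]>
[12] <S=[6], E=∅, C=[(λy. (let q = y in (q + y))) :: AP], D=∅>
[13] <S=[clo(λy. (let q = y in (q + y)), ∅) :: 6], E=∅, C=[AP], D=∅>
[14] <S=∅, E={y↦6}, C=[(let q = y in (q + y))], D=[(∅, ∅, ∅)]>
[15] <S=∅, E={y↦6}, C=[y :: (λq. (q + y)) :: AP], D=[(∅, ∅, ∅)]>
[16] <S=[6], E={y↦6}, C=[(λq. (q + y)) :: AP], D=[(∅, ∅, ∅)]>
[17] <S=[clo(λq. (q + y), {y↦6}) :: 6], E={y↦6}, C=[AP], D=[(∅, ∅, ∅)]>
[18] <S=∅, E={q↦6, y↦6}, C=[(q + y)], D=[(∅, {y↦6}, ∅) :: (∅, ∅, ∅)]>
[19] <S=∅, E={q↦6, y↦6}, C=[q :: y :: PRIM2(add)], D=[(∅, {y↦6}, ∅) :: (∅, ∅, ∅)]>
[20] <S=[6], E={q↦6, y↦6}, C=[y :: PRIM2(add)], D=[(∅, {y↦6}, ∅) :: (∅, ∅, ∅)]>
[21] <S=[6 :: 6], E={q↦6, y↦6}, C=[PRIM2(add)], D=[(∅, {y↦6}, ∅) :: (∅, ∅, ∅)]>
[22] <S=[12], E={q↦6, y↦6}, C=∅, D=[(∅, {y↦6}, ∅) :: (∅, ∅, ∅)]>
[23] <S=[12], E={y↦6}, C=∅, D=[(∅, ∅, ∅)]>
[24] <S=[12], E=∅, C=∅, D=∅>
→ final value 12

Answer: 12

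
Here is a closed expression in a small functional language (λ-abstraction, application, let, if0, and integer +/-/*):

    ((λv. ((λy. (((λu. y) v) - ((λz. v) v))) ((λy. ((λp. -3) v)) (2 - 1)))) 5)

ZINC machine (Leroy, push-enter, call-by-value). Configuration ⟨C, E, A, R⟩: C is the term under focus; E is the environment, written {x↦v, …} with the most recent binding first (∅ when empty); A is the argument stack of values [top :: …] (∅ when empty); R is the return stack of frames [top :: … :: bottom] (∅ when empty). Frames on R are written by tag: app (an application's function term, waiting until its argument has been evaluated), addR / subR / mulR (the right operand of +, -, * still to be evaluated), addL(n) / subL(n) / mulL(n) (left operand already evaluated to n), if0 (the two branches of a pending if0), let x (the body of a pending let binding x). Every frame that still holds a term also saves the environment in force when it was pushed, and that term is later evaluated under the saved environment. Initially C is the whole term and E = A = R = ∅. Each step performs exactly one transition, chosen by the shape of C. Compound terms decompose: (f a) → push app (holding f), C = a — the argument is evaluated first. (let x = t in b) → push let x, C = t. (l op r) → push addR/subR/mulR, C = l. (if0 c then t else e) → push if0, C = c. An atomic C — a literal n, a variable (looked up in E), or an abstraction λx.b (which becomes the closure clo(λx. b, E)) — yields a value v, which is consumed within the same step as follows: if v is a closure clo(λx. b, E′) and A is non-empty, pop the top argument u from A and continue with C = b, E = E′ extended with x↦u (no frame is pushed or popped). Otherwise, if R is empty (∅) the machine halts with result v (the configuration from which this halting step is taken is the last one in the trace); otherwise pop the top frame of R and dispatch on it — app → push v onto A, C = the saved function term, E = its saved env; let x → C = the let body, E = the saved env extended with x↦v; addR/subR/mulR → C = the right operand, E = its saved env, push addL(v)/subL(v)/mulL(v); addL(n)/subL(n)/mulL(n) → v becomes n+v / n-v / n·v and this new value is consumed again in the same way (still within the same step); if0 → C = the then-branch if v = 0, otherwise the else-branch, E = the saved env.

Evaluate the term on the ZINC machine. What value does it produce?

[0] ⟨C=((λv. ((λy. (((λu. y) v) - ((λz. v) v))) ((λy. ((λp. -3) v)) (2 - 1)))) 5); E=∅; A=∅; R=∅⟩
[1] ⟨C=5; E=∅; A=∅; R=[app]⟩
[2] ⟨C=(λv. ((λy. (((λu. y) v) - ((λz. v) v))) ((λy. ((λp. -3) v)) (2 - 1)))); E=∅; A=[5]; R=∅⟩
[3] ⟨C=((λy. (((λu. y) v) - ((λz. v) v))) ((λy. ((λp. -3) v)) (2 - 1))); E={v↦5}; A=∅; R=∅⟩
[4] ⟨C=((λy. ((λp. -3) v)) (2 - 1)); E={v↦5}; A=∅; R=[app]⟩
[5] ⟨C=(2 - 1); E={v↦5}; A=∅; R=[app :: app]⟩
[6] ⟨C=2; E={v↦5}; A=∅; R=[subR :: app :: app]⟩
[7] ⟨C=1; E={v↦5}; A=∅; R=[subL(2) :: app :: app]⟩
[8] ⟨C=(λy. ((λp. -3) v)); E={v↦5}; A=[1]; R=[app]⟩
[9] ⟨C=((λp. -3) v); E={y↦1, v↦5}; A=∅; R=[app]⟩
[10] ⟨C=v; E={y↦1, v↦5}; A=∅; R=[app :: app]⟩
[11] ⟨C=(λp. -3); E={y↦1, v↦5}; A=[5]; R=[app]⟩
[12] ⟨C=-3; E={p↦5, y↦1, v↦5}; A=∅; R=[app]⟩
[13] ⟨C=(λy. (((λu. y) v) - ((λz. v) v))); E={v↦5}; A=[-3]; R=∅⟩
[14] ⟨C=(((λu. y) v) - ((λz. v) v)); E={y↦-3, v↦5}; A=∅; R=∅⟩
[15] ⟨C=((λu. y) v); E={y↦-3, v↦5}; A=∅; R=[subR]⟩
[16] ⟨C=v; E={y↦-3, v↦5}; A=∅; R=[app :: subR]⟩
[17] ⟨C=(λu. y); E={y↦-3, v↦5}; A=[5]; R=[subR]⟩
[18] ⟨C=y; E={u↦5, y↦-3, v↦5}; A=∅; R=[subR]⟩
[19] ⟨C=((λz. v) v); E={y↦-3, v↦5}; A=∅; R=[subL(-3)]⟩
[20] ⟨C=v; E={y↦-3, v↦5}; A=∅; R=[app :: subL(-3)]⟩
[21] ⟨C=(λz. v); E={y↦-3, v↦5}; A=[5]; R=[subL(-3)]⟩
[22] ⟨C=v; E={z↦5, y↦-3, v↦5}; A=∅; R=[subL(-3)]⟩
→ final value -8

Answer: -8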